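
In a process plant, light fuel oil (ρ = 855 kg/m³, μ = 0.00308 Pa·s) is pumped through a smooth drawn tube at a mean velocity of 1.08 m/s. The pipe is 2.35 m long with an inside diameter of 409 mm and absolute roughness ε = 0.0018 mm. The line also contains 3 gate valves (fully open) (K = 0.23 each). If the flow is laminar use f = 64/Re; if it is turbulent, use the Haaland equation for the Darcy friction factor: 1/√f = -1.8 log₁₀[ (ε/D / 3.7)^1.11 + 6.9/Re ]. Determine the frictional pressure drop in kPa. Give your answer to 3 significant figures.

ΔP ≈ 0.393 kPa

Reynolds number Re = ρVD/μ = 855 · 1.08 · 0.409 / 0.00308 = 1.226e+05.
Re > 4000 → turbulent. Relative roughness ε/D = 1.8e-06/0.409 = 4.4e-06. Haaland: 1/√f = -1.8 log₁₀[(4.4e-06/3.7)^1.11 + 6.9/1.226e+05] = -1.8 log₁₀[2.65e-07 + 5.63e-05] = 7.646, so f = 0.01711.
Total minor-loss coefficient ΣK = 3·0.23 = 0.69.
ΔP = [f·L/D + ΣK]·(ρV²/2) = [0.01711·2.35/0.409 + 0.69]·(855·1.08²/2) = [0.09829 + 0.69]·498.6 = 393.1 Pa.
ΔP = 393.1 Pa = 0.393 kPa.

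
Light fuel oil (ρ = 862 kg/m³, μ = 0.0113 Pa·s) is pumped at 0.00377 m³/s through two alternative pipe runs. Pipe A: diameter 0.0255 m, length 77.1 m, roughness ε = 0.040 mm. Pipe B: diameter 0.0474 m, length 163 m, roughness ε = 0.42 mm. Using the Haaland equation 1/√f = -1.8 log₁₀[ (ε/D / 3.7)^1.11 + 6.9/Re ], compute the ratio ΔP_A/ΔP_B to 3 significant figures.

ΔP_A/ΔP_B ≈ 7.41

Pipe A: V = Q/A = 0.00377/0.0005107 = 7.382 m/s; Re = 1.436e+04; ε/D = 0.00157; Haaland → f = 0.03052; ΔP_A = f(L/D)(ρV²/2) = 2.168e+06 Pa.
Pipe B: V = Q/A = 0.00377/0.001765 = 2.136 m/s; Re = 7725; ε/D = 0.00886; Haaland → f = 0.04322; ΔP_B = f(L/D)(ρV²/2) = 2.924e+05 Pa.
ΔP_A/ΔP_B = 2.168e+06/2.924e+05 = 7.41.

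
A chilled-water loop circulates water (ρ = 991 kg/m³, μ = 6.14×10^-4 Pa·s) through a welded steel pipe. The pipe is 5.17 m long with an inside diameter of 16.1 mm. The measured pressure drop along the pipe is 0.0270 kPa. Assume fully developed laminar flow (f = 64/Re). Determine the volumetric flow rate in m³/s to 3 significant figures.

Q ≈ 1.40×10^-5 m³/s

For laminar flow, f = 64/Re with Re = ρVD/μ, so Darcy-Weisbach reduces to ΔP = 32μLV/D². Solving for V: V = ΔP·D²/(32μL) = 27·(0.0161)²/(32·0.000614·5.17) = 0.0689 m/s.
Check: Re = ρVD/μ = 991·0.0689·0.0161/0.000614 = 1790 < 2300, so the laminar assumption holds.
Q = V·A = 0.0689·(π/4·0.0161²) = 1.403e-05 m³/s = 1.40×10^-5 m³/s.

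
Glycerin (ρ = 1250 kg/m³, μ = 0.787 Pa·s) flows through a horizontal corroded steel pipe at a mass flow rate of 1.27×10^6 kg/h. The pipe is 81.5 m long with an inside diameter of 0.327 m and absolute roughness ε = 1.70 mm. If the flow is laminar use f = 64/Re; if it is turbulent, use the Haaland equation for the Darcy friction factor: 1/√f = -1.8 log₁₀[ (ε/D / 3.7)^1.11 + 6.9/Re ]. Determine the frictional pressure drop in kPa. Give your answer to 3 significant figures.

ṁ = 1.27×10^6 kg/h = 1.27×10^6/3600 = 352.8 kg/s.
A = πD²/4 = π(0.327)²/4 = 0.08398 m²; mean velocity V = ṁ/(ρA) = 352.8/(1250 · 0.08398) = 3.361 m/s.
Reynolds number Re = ρVD/μ = 1250 · 3.361 · 0.327 / 0.787 = 1745.
Re < 2300 → laminar flow, so f = 64/Re = 64/1745 = 0.03667 (the turbulent correlation is not needed).
Darcy-Weisbach: ΔP = f(L/D)(ρV²/2) = 0.03667·(81.5/0.327)·(1250·3.361²/2) = 0.03667·249.2·7058 = 6.45e+04 Pa.
ΔP = 6.45e+04 Pa = 64.5 kPa.

ΔP ≈ 64.5 kPa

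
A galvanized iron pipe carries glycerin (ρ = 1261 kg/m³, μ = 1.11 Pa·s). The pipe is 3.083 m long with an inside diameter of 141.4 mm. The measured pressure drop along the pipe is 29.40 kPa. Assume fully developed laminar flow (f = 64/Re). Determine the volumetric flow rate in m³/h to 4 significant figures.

For laminar flow, f = 64/Re with Re = ρVD/μ, so Darcy-Weisbach reduces to ΔP = 32μLV/D². Solving for V: V = ΔP·D²/(32μL) = 2.94e+04·(0.1414)²/(32·1.11·3.083) = 5.368 m/s.
Check: Re = ρVD/μ = 1261·5.368·0.1414/1.11 = 862.3 < 2300, so the laminar assumption holds.
Q = V·A = 5.368·(π/4·0.1414²) = 0.08429 m³/s = 303.5 m³/h.

Q ≈ 303.5 m³/h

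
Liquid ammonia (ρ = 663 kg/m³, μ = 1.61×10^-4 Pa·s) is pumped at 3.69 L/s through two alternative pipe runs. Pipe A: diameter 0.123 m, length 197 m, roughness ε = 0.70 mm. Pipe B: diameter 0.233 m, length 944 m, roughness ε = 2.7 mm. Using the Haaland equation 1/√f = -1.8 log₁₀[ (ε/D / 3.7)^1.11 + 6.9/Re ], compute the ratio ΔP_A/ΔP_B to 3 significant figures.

Pipe A: V = Q/A = 0.00369/0.01188 = 0.3105 m/s; Re = 1.573e+05; ε/D = 0.00569; Haaland → f = 0.03216; ΔP_A = f(L/D)(ρV²/2) = 1647 Pa.
Pipe B: V = Q/A = 0.00369/0.04264 = 0.08654 m/s; Re = 8.304e+04; ε/D = 0.0116; Haaland → f = 0.04056; ΔP_B = f(L/D)(ρV²/2) = 408 Pa.
ΔP_A/ΔP_B = 1647/408 = 4.04.

ΔP_A/ΔP_B ≈ 4.04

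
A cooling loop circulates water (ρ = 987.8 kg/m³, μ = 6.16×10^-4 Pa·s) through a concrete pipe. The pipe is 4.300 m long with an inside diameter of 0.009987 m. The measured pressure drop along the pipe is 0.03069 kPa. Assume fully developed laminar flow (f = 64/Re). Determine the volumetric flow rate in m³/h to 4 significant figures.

Q ≈ 0.01018 m³/h

For laminar flow, f = 64/Re with Re = ρVD/μ, so Darcy-Weisbach reduces to ΔP = 32μLV/D². Solving for V: V = ΔP·D²/(32μL) = 30.69·(0.009987)²/(32·0.000616·4.3) = 0.03611 m/s.
Check: Re = ρVD/μ = 987.8·0.03611·0.009987/0.000616 = 578.4 < 2300, so the laminar assumption holds.
Q = V·A = 0.03611·(π/4·0.009987²) = 2.829e-06 m³/s = 0.01018 m³/h.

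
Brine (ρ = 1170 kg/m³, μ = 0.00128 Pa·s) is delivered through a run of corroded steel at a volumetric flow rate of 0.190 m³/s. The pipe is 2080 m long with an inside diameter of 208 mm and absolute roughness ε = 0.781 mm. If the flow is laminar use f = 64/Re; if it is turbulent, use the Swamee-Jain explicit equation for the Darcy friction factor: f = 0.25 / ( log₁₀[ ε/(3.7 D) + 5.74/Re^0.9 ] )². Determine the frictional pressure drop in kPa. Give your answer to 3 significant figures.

Cross-sectional area A = πD²/4 = π(0.208)²/4 = 0.03398 m²; mean velocity V = Q/A = 0.19/0.03398 = 5.592 m/s.
Reynolds number Re = ρVD/μ = 1170 · 5.592 · 0.208 / 0.00128 = 1.063e+06.
Re > 4000 → turbulent. Relative roughness ε/D = 0.000781/0.208 = 0.00375. Swamee-Jain: f = 0.25/(log₁₀[0.00375/3.7 + 5.74/1.063e+06^0.9])² = 0.25/(log₁₀[0.00101 + 2.16e-05])² = 0.25/(-2.984)² = 0.02807.
Darcy-Weisbach: ΔP = f(L/D)(ρV²/2) = 0.02807·(2080/0.208)·(1170·5.592²/2) = 0.02807·1e+04·1.829e+04 = 5.134e+06 Pa.
ΔP = 5.134e+06 Pa = 5130 kPa.

ΔP ≈ 5130 kPa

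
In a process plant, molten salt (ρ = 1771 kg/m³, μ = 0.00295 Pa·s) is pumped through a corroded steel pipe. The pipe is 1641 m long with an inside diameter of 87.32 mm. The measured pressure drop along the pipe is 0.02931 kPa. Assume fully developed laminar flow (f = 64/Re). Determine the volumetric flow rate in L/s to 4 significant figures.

For laminar flow, f = 64/Re with Re = ρVD/μ, so Darcy-Weisbach reduces to ΔP = 32μLV/D². Solving for V: V = ΔP·D²/(32μL) = 29.31·(0.08732)²/(32·0.00295·1641) = 0.001443 m/s.
Check: Re = ρVD/μ = 1771·0.001443·0.08732/0.00295 = 75.63 < 2300, so the laminar assumption holds.
Q = V·A = 0.001443·(π/4·0.08732²) = 8.639e-06 m³/s = 0.008639 L/s.

Q ≈ 0.008639 L/s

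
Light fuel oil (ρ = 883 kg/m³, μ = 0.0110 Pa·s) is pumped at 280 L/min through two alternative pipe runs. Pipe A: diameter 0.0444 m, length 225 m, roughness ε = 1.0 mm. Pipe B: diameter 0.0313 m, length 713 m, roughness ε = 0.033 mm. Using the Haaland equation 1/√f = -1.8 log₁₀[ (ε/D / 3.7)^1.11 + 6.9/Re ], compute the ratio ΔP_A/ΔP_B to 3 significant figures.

Pipe A: V = Q/A = 0.004667/0.001548 = 3.014 m/s; Re = 1.074e+04; ε/D = 0.0225; Haaland → f = 0.05423; ΔP_A = f(L/D)(ρV²/2) = 1.102e+06 Pa.
Pipe B: V = Q/A = 0.004667/0.0007694 = 6.065 m/s; Re = 1.524e+04; ε/D = 0.00105; Haaland → f = 0.02931; ΔP_B = f(L/D)(ρV²/2) = 1.084e+07 Pa.
ΔP_A/ΔP_B = 1.102e+06/1.084e+07 = 0.102.

ΔP_A/ΔP_B ≈ 0.102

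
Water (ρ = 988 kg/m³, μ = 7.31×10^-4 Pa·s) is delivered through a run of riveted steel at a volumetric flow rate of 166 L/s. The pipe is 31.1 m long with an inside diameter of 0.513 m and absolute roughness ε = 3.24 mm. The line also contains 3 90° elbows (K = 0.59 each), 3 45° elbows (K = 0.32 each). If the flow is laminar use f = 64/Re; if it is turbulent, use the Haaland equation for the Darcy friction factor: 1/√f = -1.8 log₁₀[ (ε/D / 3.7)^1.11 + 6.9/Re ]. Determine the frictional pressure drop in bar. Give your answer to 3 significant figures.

Q = 166 L/s = 166/1000 = 0.166 m³/s.
Cross-sectional area A = πD²/4 = π(0.513)²/4 = 0.2067 m²; mean velocity V = Q/A = 0.166/0.2067 = 0.8031 m/s.
Reynolds number Re = ρVD/μ = 988 · 0.8031 · 0.513 / 0.000731 = 5.569e+05.
Re > 4000 → turbulent. Relative roughness ε/D = 0.00324/0.513 = 0.00632. Haaland: 1/√f = -1.8 log₁₀[(0.00632/3.7)^1.11 + 6.9/5.569e+05] = -1.8 log₁₀[0.000847 + 1.24e-05] = 5.519, so f = 0.03283.
Total minor-loss coefficient ΣK = 3·0.59 + 3·0.32 = 2.73.
ΔP = [f·L/D + ΣK]·(ρV²/2) = [0.03283·31.1/0.513 + 2.73]·(988·0.8031²/2) = [1.991 + 2.73]·318.6 = 1504 Pa.
ΔP = 1504 Pa = 0.0150 bar.

ΔP ≈ 0.0150 bar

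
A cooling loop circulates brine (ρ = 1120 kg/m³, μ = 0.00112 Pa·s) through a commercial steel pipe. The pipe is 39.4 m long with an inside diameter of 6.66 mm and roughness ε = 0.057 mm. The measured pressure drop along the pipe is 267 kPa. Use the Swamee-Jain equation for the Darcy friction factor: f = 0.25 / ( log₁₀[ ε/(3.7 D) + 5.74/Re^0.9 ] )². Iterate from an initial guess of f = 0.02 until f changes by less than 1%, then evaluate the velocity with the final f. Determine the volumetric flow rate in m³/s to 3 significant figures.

Rearranging Darcy-Weisbach: V = √(2·ΔP·D/(f·L·ρ)). With ε/D = 5.7e-05/0.00666 = 0.00856, iterate starting from f = 0.02:
  f = 0.02 → V = √(2·2.67e+05·0.00666/(0.02·39.4·1120)) = 2.007 m/s; Re = ρVD/μ = 1.337e+04; f → 0.04113
  f = 0.04113 → V = 1.4 m/s; Re = 9323; f → 0.04288
  f = 0.04288 → V = 1.371 m/s; Re = 9131; f → 0.04299
Converged (Δf/f < 1%). With the final f = 0.04299: V = √(2·2.67e+05·0.00666/(0.04299·39.4·1120)) = 1.369 m/s.
Q = V·A = 1.369·(π/4·0.00666²) = 4.77e-05 m³/s = 4.77×10^-5 m³/s.

Q ≈ 4.77×10^-5 m³/s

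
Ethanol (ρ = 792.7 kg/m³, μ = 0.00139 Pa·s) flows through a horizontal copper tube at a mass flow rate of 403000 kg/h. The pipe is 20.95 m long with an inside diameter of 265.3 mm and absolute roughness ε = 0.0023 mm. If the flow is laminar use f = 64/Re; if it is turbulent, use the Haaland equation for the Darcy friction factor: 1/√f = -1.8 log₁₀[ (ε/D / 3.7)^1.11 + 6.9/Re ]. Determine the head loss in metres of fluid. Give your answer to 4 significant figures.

h_f ≈ 0.3616 m

ṁ = 403000 kg/h = 403000/3600 = 111.9 kg/s.
A = πD²/4 = π(0.2653)²/4 = 0.05528 m²; mean velocity V = ṁ/(ρA) = 111.9/(792.7 · 0.05528) = 2.555 m/s.
Reynolds number Re = ρVD/μ = 792.7 · 2.555 · 0.2653 / 0.00139 = 3.865e+05.
Re > 4000 → turbulent. Relative roughness ε/D = 2.3e-06/0.2653 = 8.67e-06. Haaland: 1/√f = -1.8 log₁₀[(8.67e-06/3.7)^1.11 + 6.9/3.865e+05] = -1.8 log₁₀[5.63e-07 + 1.79e-05] = 8.523, so f = 0.01377.
Darcy-Weisbach: ΔP = f(L/D)(ρV²/2) = 0.01377·(20.95/0.2653)·(792.7·2.555²/2) = 0.01377·78.97·2587 = 2812 Pa.
Head loss h_f = ΔP/(ρg) = 2812/(792.7·9.81) = 0.3616 m.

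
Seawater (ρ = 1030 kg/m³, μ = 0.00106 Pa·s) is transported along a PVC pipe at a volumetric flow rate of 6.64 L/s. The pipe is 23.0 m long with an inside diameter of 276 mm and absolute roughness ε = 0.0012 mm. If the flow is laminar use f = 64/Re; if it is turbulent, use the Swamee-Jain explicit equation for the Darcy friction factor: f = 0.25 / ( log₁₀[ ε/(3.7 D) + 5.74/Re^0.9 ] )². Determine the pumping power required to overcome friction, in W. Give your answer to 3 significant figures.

P ≈ 0.0822 W

Q = 6.64 L/s = 6.64/1000 = 0.00664 m³/s.
Cross-sectional area A = πD²/4 = π(0.276)²/4 = 0.05983 m²; mean velocity V = Q/A = 0.00664/0.05983 = 0.111 m/s.
Reynolds number Re = ρVD/μ = 1030 · 0.111 · 0.276 / 0.00106 = 2.976e+04.
Re > 4000 → turbulent. Relative roughness ε/D = 1.2e-06/0.276 = 4.35e-06. Swamee-Jain: f = 0.25/(log₁₀[4.35e-06/3.7 + 5.74/2.976e+04^0.9])² = 0.25/(log₁₀[1.18e-06 + 0.00054])² = 0.25/(-3.266)² = 0.02343.
Darcy-Weisbach: ΔP = f(L/D)(ρV²/2) = 0.02343·(23/0.276)·(1030·0.111²/2) = 0.02343·83.33·6.343 = 12.39 Pa.
Pumping power P = QΔP = 0.00664·12.39 = 0.08224 W = 0.0822 W.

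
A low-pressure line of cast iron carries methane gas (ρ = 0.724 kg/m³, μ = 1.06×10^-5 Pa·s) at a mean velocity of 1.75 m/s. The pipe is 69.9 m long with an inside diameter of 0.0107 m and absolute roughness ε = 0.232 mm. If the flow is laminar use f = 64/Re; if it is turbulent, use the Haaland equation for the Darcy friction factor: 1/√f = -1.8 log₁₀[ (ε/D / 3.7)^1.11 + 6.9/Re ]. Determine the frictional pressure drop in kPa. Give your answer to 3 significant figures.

Reynolds number Re = ρVD/μ = 0.724 · 1.75 · 0.0107 / 1.06e-05 = 1279.
Re < 2300 → laminar flow, so f = 64/Re = 64/1279 = 0.05004 (the turbulent correlation is not needed).
Darcy-Weisbach: ΔP = f(L/D)(ρV²/2) = 0.05004·(69.9/0.0107)·(0.724·1.75²/2) = 0.05004·6533·1.109 = 362.4 Pa.
ΔP = 362.4 Pa = 0.362 kPa.

ΔP ≈ 0.362 kPa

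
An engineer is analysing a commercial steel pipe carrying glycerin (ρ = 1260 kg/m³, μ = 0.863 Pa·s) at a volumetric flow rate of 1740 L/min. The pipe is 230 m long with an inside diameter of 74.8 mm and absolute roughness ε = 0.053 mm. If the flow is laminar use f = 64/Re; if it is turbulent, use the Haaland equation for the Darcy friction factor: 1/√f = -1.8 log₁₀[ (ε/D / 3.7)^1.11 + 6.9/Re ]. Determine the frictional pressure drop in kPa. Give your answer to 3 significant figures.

ΔP ≈ 7490 kPa

Q = 1740 L/min = 1740/60000 = 0.029 m³/s.
Cross-sectional area A = πD²/4 = π(0.0748)²/4 = 0.004394 m²; mean velocity V = Q/A = 0.029/0.004394 = 6.599 m/s.
Reynolds number Re = ρVD/μ = 1260 · 6.599 · 0.0748 / 0.863 = 720.7.
Re < 2300 → laminar flow, so f = 64/Re = 64/720.7 = 0.0888 (the turbulent correlation is not needed).
Darcy-Weisbach: ΔP = f(L/D)(ρV²/2) = 0.0888·(230/0.0748)·(1260·6.599²/2) = 0.0888·3075·2.744e+04 = 7.492e+06 Pa.
ΔP = 7.492e+06 Pa = 7490 kPa.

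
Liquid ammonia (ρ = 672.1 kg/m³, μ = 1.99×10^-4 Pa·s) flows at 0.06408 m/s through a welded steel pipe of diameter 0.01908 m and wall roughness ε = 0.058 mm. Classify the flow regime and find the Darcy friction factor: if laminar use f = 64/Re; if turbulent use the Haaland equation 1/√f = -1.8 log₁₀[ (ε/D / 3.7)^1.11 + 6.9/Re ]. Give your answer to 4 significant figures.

Re = ρVD/μ = 672.1·0.06408·0.01908/0.000199 = 4129.
Re > 4000 → turbulent. ε/D = 5.8e-05/0.01908 = 0.00304; Haaland: 1/√f = -1.8 log₁₀[0.000376 + 0.00167] = 4.84, so f = 0.04269.

f ≈ 0.04269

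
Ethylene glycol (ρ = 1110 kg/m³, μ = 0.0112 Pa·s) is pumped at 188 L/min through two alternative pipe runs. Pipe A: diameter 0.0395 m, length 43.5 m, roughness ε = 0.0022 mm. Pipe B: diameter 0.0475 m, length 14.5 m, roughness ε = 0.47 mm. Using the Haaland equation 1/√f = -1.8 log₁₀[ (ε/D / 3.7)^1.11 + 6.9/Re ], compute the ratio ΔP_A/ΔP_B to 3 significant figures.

Pipe A: V = Q/A = 0.003133/0.001225 = 2.557 m/s; Re = 1.001e+04; ε/D = 5.57e-05; Haaland → f = 0.03093; ΔP_A = f(L/D)(ρV²/2) = 1.236e+05 Pa.
Pipe B: V = Q/A = 0.003133/0.001772 = 1.768 m/s; Re = 8324; ε/D = 0.00989; Haaland → f = 0.04385; ΔP_B = f(L/D)(ρV²/2) = 2.323e+04 Pa.
ΔP_A/ΔP_B = 1.236e+05/2.323e+04 = 5.32.

ΔP_A/ΔP_B ≈ 5.32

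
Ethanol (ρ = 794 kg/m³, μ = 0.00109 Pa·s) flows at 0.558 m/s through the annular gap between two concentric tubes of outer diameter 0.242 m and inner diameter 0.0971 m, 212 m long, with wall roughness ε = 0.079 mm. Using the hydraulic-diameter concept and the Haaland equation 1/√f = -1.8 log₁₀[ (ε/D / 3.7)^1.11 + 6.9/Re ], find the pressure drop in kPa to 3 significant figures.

ΔP ≈ 3.94 kPa

Hydraulic diameter D_h = 4A/P = D_o - D_i = 0.242 - 0.0971 = 0.1449 m.
Re = ρVD_h/μ = 794·0.558·0.1449/0.00109 = 5.89e+04.
ε/D_h = 7.9e-05/0.1449 = 0.000545; Haaland gives 1/√f = -1.8 log₁₀[5.58e-05+0.000117] = 6.772, so f = 0.02181.
ΔP = f(L/D_h)(ρV²/2) = 0.02181·212/0.1449·123.6 = 3944 Pa.
ΔP = 3.94 kPa.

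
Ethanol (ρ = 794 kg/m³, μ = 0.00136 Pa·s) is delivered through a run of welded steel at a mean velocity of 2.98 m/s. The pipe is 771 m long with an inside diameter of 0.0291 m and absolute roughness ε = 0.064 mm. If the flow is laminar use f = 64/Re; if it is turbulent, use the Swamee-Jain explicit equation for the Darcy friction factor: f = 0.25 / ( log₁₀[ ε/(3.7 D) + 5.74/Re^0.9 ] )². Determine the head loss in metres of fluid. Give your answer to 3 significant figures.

Reynolds number Re = ρVD/μ = 794 · 2.98 · 0.0291 / 0.00136 = 5.063e+04.
Re > 4000 → turbulent. Relative roughness ε/D = 6.4e-05/0.0291 = 0.0022. Swamee-Jain: f = 0.25/(log₁₀[0.0022/3.7 + 5.74/5.063e+04^0.9])² = 0.25/(log₁₀[0.000594 + 0.000335])² = 0.25/(-3.032)² = 0.0272.
Darcy-Weisbach: ΔP = f(L/D)(ρV²/2) = 0.0272·(771/0.0291)·(794·2.98²/2) = 0.0272·2.649e+04·3526 = 2.54e+06 Pa.
Head loss h_f = ΔP/(ρg) = 2.54e+06/(794·9.81) = 326 m.

h_f ≈ 326 m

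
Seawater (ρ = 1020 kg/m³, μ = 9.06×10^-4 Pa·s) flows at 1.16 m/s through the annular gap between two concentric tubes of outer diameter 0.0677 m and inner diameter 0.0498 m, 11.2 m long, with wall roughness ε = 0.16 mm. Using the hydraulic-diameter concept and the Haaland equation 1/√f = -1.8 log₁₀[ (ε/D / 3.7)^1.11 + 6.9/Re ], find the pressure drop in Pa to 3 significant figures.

ΔP ≈ 16800 Pa

Hydraulic diameter D_h = 4A/P = D_o - D_i = 0.0677 - 0.0498 = 0.0179 m.
Re = ρVD_h/μ = 1020·1.16·0.0179/0.000906 = 2.338e+04.
ε/D_h = 0.00016/0.0179 = 0.00894; Haaland gives 1/√f = -1.8 log₁₀[0.00125+0.000295] = 5.062, so f = 0.03902.
ΔP = f(L/D_h)(ρV²/2) = 0.03902·11.2/0.0179·686.3 = 1.676e+04 Pa.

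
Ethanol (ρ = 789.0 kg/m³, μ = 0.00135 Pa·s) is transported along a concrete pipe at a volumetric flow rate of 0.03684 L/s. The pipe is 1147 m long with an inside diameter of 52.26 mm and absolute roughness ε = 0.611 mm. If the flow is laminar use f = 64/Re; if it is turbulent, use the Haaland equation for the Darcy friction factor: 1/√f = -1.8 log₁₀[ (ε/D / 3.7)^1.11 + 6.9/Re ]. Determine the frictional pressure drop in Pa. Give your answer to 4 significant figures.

Q = 0.03684 L/s = 0.03684/1000 = 3.684e-05 m³/s.
Cross-sectional area A = πD²/4 = π(0.05226)²/4 = 0.002145 m²; mean velocity V = Q/A = 3.684e-05/0.002145 = 0.01717 m/s.
Reynolds number Re = ρVD/μ = 789 · 0.01717 · 0.05226 / 0.00135 = 524.6.
Re < 2300 → laminar flow, so f = 64/Re = 64/524.6 = 0.122 (the turbulent correlation is not needed).
Darcy-Weisbach: ΔP = f(L/D)(ρV²/2) = 0.122·(1147/0.05226)·(789·0.01717²/2) = 0.122·2.195e+04·0.1164 = 311.6 Pa.

ΔP ≈ 311.6 Pa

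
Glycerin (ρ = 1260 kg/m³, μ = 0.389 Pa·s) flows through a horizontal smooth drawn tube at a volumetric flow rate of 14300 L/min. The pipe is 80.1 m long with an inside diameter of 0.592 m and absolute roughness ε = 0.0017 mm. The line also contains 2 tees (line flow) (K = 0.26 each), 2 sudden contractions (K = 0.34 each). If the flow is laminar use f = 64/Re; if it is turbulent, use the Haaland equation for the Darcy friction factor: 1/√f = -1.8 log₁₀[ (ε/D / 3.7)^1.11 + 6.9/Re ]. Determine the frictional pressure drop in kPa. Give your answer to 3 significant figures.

ΔP ≈ 3.03 kPa

Q = 14300 L/min = 14300/60000 = 0.2383 m³/s.
Cross-sectional area A = πD²/4 = π(0.592)²/4 = 0.2753 m²; mean velocity V = Q/A = 0.2383/0.2753 = 0.8659 m/s.
Reynolds number Re = ρVD/μ = 1260 · 0.8659 · 0.592 / 0.389 = 1660.
Re < 2300 → laminar flow, so f = 64/Re = 64/1660 = 0.03855 (the turbulent correlation is not needed).
Total minor-loss coefficient ΣK = 2·0.26 + 2·0.34 = 1.2.
ΔP = [f·L/D + ΣK]·(ρV²/2) = [0.03855·80.1/0.592 + 1.2]·(1260·0.8659²/2) = [5.216 + 1.2]·472.3 = 3030 Pa.
ΔP = 3030 Pa = 3.03 kPa.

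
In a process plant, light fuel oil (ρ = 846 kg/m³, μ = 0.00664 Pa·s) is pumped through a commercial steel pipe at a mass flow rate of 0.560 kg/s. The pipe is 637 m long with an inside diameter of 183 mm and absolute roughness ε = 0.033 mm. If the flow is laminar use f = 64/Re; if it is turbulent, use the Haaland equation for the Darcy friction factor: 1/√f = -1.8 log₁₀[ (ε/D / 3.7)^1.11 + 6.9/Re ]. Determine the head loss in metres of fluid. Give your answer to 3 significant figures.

A = πD²/4 = π(0.183)²/4 = 0.0263 m²; mean velocity V = ṁ/(ρA) = 0.56/(846 · 0.0263) = 0.02517 m/s.
Reynolds number Re = ρVD/μ = 846 · 0.02517 · 0.183 / 0.00664 = 586.8.
Re < 2300 → laminar flow, so f = 64/Re = 64/586.8 = 0.1091 (the turbulent correlation is not needed).
Darcy-Weisbach: ΔP = f(L/D)(ρV²/2) = 0.1091·(637/0.183)·(846·0.02517²/2) = 0.1091·3481·0.2679 = 101.7 Pa.
Head loss h_f = ΔP/(ρg) = 101.7/(846·9.81) = 0.0123 m.

h_f ≈ 0.0123 m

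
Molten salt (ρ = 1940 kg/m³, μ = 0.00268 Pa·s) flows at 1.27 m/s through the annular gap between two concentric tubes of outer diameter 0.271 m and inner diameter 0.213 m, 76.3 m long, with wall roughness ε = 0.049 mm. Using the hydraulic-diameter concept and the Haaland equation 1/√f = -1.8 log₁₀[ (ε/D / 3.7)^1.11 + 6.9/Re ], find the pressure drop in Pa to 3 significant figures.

ΔP ≈ 47500 Pa

Hydraulic diameter D_h = 4A/P = D_o - D_i = 0.271 - 0.213 = 0.058 m.
Re = ρVD_h/μ = 1940·1.27·0.058/0.00268 = 5.332e+04.
ε/D_h = 4.9e-05/0.058 = 0.000845; Haaland gives 1/√f = -1.8 log₁₀[9.08e-05+0.000129] = 6.583, so f = 0.02308.
ΔP = f(L/D_h)(ρV²/2) = 0.02308·76.3/0.058·1565 = 4.749e+04 Pa.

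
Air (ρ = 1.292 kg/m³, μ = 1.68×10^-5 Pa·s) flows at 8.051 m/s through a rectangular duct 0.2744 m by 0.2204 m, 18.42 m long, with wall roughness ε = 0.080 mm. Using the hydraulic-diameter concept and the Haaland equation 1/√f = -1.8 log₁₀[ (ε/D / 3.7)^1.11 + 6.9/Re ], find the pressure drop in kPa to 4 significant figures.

ΔP ≈ 0.05759 kPa

Hydraulic diameter D_h = 4A/P = 4·(0.2744·0.2204)/(2·(0.2744+0.2204)) = 0.2419/0.9896 = 0.2445 m.
Re = ρVD_h/μ = 1.292·8.051·0.2445/1.68e-05 = 1.514e+05.
ε/D_h = 8e-05/0.2445 = 0.000327; Haaland gives 1/√f = -1.8 log₁₀[3.17e-05+4.56e-05] = 7.402, so f = 0.01825.
ΔP = f(L/D_h)(ρV²/2) = 0.01825·18.42/0.2445·41.87 = 57.59 Pa.
ΔP = 0.05759 kPa.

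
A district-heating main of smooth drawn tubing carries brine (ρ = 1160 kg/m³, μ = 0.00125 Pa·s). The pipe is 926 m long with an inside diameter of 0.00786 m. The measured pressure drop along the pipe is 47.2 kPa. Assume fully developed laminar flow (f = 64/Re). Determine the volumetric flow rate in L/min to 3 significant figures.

For laminar flow, f = 64/Re with Re = ρVD/μ, so Darcy-Weisbach reduces to ΔP = 32μLV/D². Solving for V: V = ΔP·D²/(32μL) = 4.72e+04·(0.00786)²/(32·0.00125·926) = 0.07873 m/s.
Check: Re = ρVD/μ = 1160·0.07873·0.00786/0.00125 = 574.2 < 2300, so the laminar assumption holds.
Q = V·A = 0.07873·(π/4·0.00786²) = 3.82e-06 m³/s = 0.229 L/min.

Q ≈ 0.229 L/min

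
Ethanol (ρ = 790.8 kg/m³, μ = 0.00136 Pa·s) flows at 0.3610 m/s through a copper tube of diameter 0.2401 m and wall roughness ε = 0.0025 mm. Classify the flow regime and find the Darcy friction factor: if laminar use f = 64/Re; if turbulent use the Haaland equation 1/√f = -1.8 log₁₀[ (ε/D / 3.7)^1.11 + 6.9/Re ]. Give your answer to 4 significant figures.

f ≈ 0.02070

Re = ρVD/μ = 790.8·0.361·0.2401/0.00136 = 5.04e+04.
Re > 4000 → turbulent. ε/D = 2.5e-06/0.2401 = 1.04e-05; Haaland: 1/√f = -1.8 log₁₀[6.9e-07 + 0.000137] = 6.951, so f = 0.0207.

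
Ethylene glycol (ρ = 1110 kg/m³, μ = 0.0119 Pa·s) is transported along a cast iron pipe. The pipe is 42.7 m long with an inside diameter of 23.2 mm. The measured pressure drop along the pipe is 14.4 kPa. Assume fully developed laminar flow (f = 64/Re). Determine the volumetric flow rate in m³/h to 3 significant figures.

Q ≈ 0.725 m³/h

For laminar flow, f = 64/Re with Re = ρVD/μ, so Darcy-Weisbach reduces to ΔP = 32μLV/D². Solving for V: V = ΔP·D²/(32μL) = 1.44e+04·(0.0232)²/(32·0.0119·42.7) = 0.4767 m/s.
Check: Re = ρVD/μ = 1110·0.4767·0.0232/0.0119 = 1032 < 2300, so the laminar assumption holds.
Q = V·A = 0.4767·(π/4·0.0232²) = 0.0002015 m³/s = 0.725 m³/h.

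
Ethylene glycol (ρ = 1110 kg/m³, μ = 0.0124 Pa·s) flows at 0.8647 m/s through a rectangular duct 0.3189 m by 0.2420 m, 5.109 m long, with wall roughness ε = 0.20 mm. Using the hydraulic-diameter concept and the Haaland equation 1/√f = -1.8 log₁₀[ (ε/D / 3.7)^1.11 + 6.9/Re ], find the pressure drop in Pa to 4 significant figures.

ΔP ≈ 206.1 Pa

Hydraulic diameter D_h = 4A/P = 4·(0.3189·0.242)/(2·(0.3189+0.242)) = 0.3087/1.122 = 0.2752 m.
Re = ρVD_h/μ = 1110·0.8647·0.2752/0.0124 = 2.13e+04.
ε/D_h = 0.0002/0.2752 = 0.000727; Haaland gives 1/√f = -1.8 log₁₀[7.68e-05+0.000324] = 6.115, so f = 0.02674.
ΔP = f(L/D_h)(ρV²/2) = 0.02674·5.109/0.2752·415 = 206.1 Pa.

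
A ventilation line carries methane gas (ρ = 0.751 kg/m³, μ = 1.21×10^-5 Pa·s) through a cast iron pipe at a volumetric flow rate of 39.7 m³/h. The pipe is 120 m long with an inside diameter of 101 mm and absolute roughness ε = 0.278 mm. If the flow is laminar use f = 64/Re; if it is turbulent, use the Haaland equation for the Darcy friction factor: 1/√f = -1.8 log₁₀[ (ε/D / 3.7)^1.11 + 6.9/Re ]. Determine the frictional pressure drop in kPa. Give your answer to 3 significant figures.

ΔP ≈ 0.0301 kPa

Q = 39.7 m³/h = 39.7/3600 = 0.01103 m³/s.
Cross-sectional area A = πD²/4 = π(0.101)²/4 = 0.008012 m²; mean velocity V = Q/A = 0.01103/0.008012 = 1.376 m/s.
Reynolds number Re = ρVD/μ = 0.751 · 1.376 · 0.101 / 1.21e-05 = 8628.
Re > 4000 → turbulent. Relative roughness ε/D = 0.000278/0.101 = 0.00275. Haaland: 1/√f = -1.8 log₁₀[(0.00275/3.7)^1.11 + 6.9/8628] = -1.8 log₁₀[0.000337 + 0.0008] = 5.3, so f = 0.0356.
Darcy-Weisbach: ΔP = f(L/D)(ρV²/2) = 0.0356·(120/0.101)·(0.751·1.376²/2) = 0.0356·1188·0.7114 = 30.09 Pa.
ΔP = 30.09 Pa = 0.0301 kPa.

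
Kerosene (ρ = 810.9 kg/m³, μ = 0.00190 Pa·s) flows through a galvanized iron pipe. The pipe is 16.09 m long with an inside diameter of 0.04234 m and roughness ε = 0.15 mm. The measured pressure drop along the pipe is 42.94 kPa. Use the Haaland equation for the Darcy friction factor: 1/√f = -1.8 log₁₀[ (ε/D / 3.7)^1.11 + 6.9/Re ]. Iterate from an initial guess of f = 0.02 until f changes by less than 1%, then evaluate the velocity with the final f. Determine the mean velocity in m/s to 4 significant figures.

Rearranging Darcy-Weisbach: V = √(2·ΔP·D/(f·L·ρ)). With ε/D = 0.00015/0.04234 = 0.00354, iterate starting from f = 0.02:
  f = 0.02 → V = √(2·4.294e+04·0.04234/(0.02·16.09·810.9)) = 3.733 m/s; Re = ρVD/μ = 6.745e+04; f → 0.02902
  f = 0.02902 → V = 3.099 m/s; Re = 5.6e+04; f → 0.02931
Converged (Δf/f < 1%). With the final f = 0.02931: V = √(2·4.294e+04·0.04234/(0.02931·16.09·810.9)) = 3.083 m/s.

V ≈ 3.083 m/s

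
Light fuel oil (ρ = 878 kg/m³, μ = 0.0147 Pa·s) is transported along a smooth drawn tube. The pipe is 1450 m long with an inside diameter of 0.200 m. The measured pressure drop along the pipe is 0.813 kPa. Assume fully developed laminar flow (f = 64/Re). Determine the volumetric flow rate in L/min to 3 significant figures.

For laminar flow, f = 64/Re with Re = ρVD/μ, so Darcy-Weisbach reduces to ΔP = 32μLV/D². Solving for V: V = ΔP·D²/(32μL) = 813·(0.2)²/(32·0.0147·1450) = 0.04768 m/s.
Check: Re = ρVD/μ = 878·0.04768·0.2/0.0147 = 569.5 < 2300, so the laminar assumption holds.
Q = V·A = 0.04768·(π/4·0.2²) = 0.001498 m³/s = 89.9 L/min.

Q ≈ 89.9 L/min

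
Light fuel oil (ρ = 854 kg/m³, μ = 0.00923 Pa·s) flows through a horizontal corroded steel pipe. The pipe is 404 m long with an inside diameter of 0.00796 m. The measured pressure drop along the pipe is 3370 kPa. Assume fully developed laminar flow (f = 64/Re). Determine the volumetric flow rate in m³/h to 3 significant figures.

For laminar flow, f = 64/Re with Re = ρVD/μ, so Darcy-Weisbach reduces to ΔP = 32μLV/D². Solving for V: V = ΔP·D²/(32μL) = 3.37e+06·(0.00796)²/(32·0.00923·404) = 1.789 m/s.
Check: Re = ρVD/μ = 854·1.789·0.00796/0.00923 = 1318 < 2300, so the laminar assumption holds.
Q = V·A = 1.789·(π/4·0.00796²) = 8.905e-05 m³/s = 0.321 m³/h.

Q ≈ 0.321 m³/h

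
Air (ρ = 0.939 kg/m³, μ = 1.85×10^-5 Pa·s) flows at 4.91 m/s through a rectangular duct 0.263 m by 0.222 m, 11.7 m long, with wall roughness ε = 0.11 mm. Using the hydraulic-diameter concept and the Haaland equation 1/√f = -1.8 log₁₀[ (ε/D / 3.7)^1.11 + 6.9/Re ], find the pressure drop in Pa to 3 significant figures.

ΔP ≈ 11.8 Pa

Hydraulic diameter D_h = 4A/P = 4·(0.263·0.222)/(2·(0.263+0.222)) = 0.2335/0.97 = 0.2408 m.
Re = ρVD_h/μ = 0.939·4.91·0.2408/1.85e-05 = 6e+04.
ε/D_h = 0.00011/0.2408 = 0.000457; Haaland gives 1/√f = -1.8 log₁₀[4.59e-05+0.000115] = 6.828, so f = 0.02145.
ΔP = f(L/D_h)(ρV²/2) = 0.02145·11.7/0.2408·11.32 = 11.8 Pa.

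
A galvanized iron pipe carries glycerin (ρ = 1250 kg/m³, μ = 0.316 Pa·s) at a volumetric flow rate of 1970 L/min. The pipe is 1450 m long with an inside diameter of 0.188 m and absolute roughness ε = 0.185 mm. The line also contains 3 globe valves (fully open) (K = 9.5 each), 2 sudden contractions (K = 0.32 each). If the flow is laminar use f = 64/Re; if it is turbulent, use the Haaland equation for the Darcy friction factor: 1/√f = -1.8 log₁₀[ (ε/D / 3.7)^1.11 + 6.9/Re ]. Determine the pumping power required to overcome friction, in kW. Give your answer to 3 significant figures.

Q = 1970 L/min = 1970/60000 = 0.03283 m³/s.
Cross-sectional area A = πD²/4 = π(0.188)²/4 = 0.02776 m²; mean velocity V = Q/A = 0.03283/0.02776 = 1.183 m/s.
Reynolds number Re = ρVD/μ = 1250 · 1.183 · 0.188 / 0.316 = 879.6.
Re < 2300 → laminar flow, so f = 64/Re = 64/879.6 = 0.07276 (the turbulent correlation is not needed).
Total minor-loss coefficient ΣK = 3·9.5 + 2·0.32 = 29.1.
ΔP = [f·L/D + ΣK]·(ρV²/2) = [0.07276·1450/0.188 + 29.1]·(1250·1.183²/2) = [561.2 + 29.1]·874.4 = 5.162e+05 Pa.
Pumping power P = QΔP = 0.03283·5.162e+05 = 16950 W = 16.9 kW.

P ≈ 16.9 kW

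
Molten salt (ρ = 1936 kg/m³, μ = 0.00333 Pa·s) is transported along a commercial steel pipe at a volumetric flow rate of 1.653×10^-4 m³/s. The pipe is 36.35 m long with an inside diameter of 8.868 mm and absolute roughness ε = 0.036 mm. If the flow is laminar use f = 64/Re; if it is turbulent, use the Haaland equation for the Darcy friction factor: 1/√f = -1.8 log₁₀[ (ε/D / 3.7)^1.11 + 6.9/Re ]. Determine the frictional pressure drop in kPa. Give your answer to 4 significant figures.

Cross-sectional area A = πD²/4 = π(0.008868)²/4 = 6.176e-05 m²; mean velocity V = Q/A = 0.0001653/6.176e-05 = 2.676 m/s.
Reynolds number Re = ρVD/μ = 1936 · 2.676 · 0.008868 / 0.00333 = 1.38e+04.
Re > 4000 → turbulent. Relative roughness ε/D = 3.6e-05/0.008868 = 0.00406. Haaland: 1/√f = -1.8 log₁₀[(0.00406/3.7)^1.11 + 6.9/1.38e+04] = -1.8 log₁₀[0.000518 + 0.0005] = 5.386, so f = 0.03448.
Darcy-Weisbach: ΔP = f(L/D)(ρV²/2) = 0.03448·(36.35/0.008868)·(1936·2.676²/2) = 0.03448·4099·6933 = 9.798e+05 Pa.
ΔP = 9.798e+05 Pa = 979.8 kPa.

ΔP ≈ 979.8 kPa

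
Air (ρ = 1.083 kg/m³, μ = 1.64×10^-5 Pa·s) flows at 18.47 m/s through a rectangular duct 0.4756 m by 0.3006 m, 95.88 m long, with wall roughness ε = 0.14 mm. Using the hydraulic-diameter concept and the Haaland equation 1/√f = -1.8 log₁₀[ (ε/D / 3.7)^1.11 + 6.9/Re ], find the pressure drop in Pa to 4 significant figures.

Hydraulic diameter D_h = 4A/P = 4·(0.4756·0.3006)/(2·(0.4756+0.3006)) = 0.5719/1.552 = 0.3684 m.
Re = ρVD_h/μ = 1.083·18.47·0.3684/1.64e-05 = 4.493e+05.
ε/D_h = 0.00014/0.3684 = 0.00038; Haaland gives 1/√f = -1.8 log₁₀[3.74e-05+1.54e-05] = 7.7, so f = 0.01687.
ΔP = f(L/D_h)(ρV²/2) = 0.01687·95.88/0.3684·184.7 = 811 Pa.

ΔP ≈ 811.0 Pa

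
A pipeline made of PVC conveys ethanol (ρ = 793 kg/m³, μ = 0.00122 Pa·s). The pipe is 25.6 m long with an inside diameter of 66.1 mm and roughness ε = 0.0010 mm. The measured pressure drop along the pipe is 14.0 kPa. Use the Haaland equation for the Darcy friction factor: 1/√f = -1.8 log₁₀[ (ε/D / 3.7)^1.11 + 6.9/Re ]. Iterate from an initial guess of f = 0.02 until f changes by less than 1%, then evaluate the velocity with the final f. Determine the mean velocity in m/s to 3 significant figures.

Rearranging Darcy-Weisbach: V = √(2·ΔP·D/(f·L·ρ)). With ε/D = 1e-06/0.0661 = 1.51e-05, iterate starting from f = 0.02:
  f = 0.02 → V = √(2·1.4e+04·0.0661/(0.02·25.6·793)) = 2.135 m/s; Re = ρVD/μ = 9.173e+04; f → 0.0182
  f = 0.0182 → V = 2.238 m/s; Re = 9.615e+04; f → 0.01803
Converged (Δf/f < 1%). With the final f = 0.01803: V = √(2·1.4e+04·0.0661/(0.01803·25.6·793)) = 2.249 m/s.

V ≈ 2.25 m/s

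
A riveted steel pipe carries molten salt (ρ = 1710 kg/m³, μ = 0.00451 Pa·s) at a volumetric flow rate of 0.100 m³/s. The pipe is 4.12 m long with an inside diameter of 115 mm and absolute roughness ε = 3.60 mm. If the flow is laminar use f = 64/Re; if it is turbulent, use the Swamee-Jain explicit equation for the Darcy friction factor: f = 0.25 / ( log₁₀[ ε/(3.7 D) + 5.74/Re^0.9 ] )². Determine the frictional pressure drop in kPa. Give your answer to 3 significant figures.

ΔP ≈ 166 kPa

Cross-sectional area A = πD²/4 = π(0.115)²/4 = 0.01039 m²; mean velocity V = Q/A = 0.1/0.01039 = 9.628 m/s.
Reynolds number Re = ρVD/μ = 1710 · 9.628 · 0.115 / 0.00451 = 4.198e+05.
Re > 4000 → turbulent. Relative roughness ε/D = 0.0036/0.115 = 0.0313. Swamee-Jain: f = 0.25/(log₁₀[0.0313/3.7 + 5.74/4.198e+05^0.9])² = 0.25/(log₁₀[0.00846 + 4.99e-05])² = 0.25/(-2.07)² = 0.05834.
Darcy-Weisbach: ΔP = f(L/D)(ρV²/2) = 0.05834·(4.12/0.115)·(1710·9.628²/2) = 0.05834·35.83·7.925e+04 = 1.656e+05 Pa.
ΔP = 1.656e+05 Pa = 166 kPa.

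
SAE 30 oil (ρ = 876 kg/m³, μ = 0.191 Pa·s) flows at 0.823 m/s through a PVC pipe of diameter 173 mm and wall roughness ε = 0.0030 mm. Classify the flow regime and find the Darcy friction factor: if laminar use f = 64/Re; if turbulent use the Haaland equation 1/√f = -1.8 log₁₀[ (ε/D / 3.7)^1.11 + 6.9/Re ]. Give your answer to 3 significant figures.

f ≈ 0.0980

Re = ρVD/μ = 876·0.823·0.173/0.191 = 653.
Re < 2300 → laminar, so f = 64/Re = 0.09801 (roughness is irrelevant in laminar flow).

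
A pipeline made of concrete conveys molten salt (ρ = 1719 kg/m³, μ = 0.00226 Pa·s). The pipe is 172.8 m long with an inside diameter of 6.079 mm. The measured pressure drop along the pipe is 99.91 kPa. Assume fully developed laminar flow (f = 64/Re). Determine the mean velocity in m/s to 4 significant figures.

For laminar flow, f = 64/Re with Re = ρVD/μ, so Darcy-Weisbach reduces to ΔP = 32μLV/D². Solving for V: V = ΔP·D²/(32μL) = 9.991e+04·(0.006079)²/(32·0.00226·172.8) = 0.2954 m/s.
Check: Re = ρVD/μ = 1719·0.2954·0.006079/0.00226 = 1366 < 2300, so the laminar assumption holds.

V ≈ 0.2954 m/s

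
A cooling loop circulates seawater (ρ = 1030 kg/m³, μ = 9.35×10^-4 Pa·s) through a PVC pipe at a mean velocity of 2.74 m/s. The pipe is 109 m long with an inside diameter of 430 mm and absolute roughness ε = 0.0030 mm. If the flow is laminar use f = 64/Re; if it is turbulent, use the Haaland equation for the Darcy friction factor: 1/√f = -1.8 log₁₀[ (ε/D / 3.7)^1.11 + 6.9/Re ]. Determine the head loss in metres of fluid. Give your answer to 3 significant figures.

h_f ≈ 1.09 m

Reynolds number Re = ρVD/μ = 1030 · 2.74 · 0.43 / 0.000935 = 1.298e+06.
Re > 4000 → turbulent. Relative roughness ε/D = 3e-06/0.43 = 6.98e-06. Haaland: 1/√f = -1.8 log₁₀[(6.98e-06/3.7)^1.11 + 6.9/1.298e+06] = -1.8 log₁₀[4.42e-07 + 5.32e-06] = 9.431, so f = 0.01124.
Darcy-Weisbach: ΔP = f(L/D)(ρV²/2) = 0.01124·(109/0.43)·(1030·2.74²/2) = 0.01124·253.5·3866 = 1.102e+04 Pa.
Head loss h_f = ΔP/(ρg) = 1.102e+04/(1030·9.81) = 1.09 m.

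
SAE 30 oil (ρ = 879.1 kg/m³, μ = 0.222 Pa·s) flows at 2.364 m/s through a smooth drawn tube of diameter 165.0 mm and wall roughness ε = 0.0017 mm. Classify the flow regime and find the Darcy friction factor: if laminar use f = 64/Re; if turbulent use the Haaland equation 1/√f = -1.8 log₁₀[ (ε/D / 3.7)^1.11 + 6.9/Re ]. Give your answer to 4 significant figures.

Re = ρVD/μ = 879.1·2.364·0.165/0.222 = 1545.
Re < 2300 → laminar, so f = 64/Re = 0.04143 (roughness is irrelevant in laminar flow).

f ≈ 0.04143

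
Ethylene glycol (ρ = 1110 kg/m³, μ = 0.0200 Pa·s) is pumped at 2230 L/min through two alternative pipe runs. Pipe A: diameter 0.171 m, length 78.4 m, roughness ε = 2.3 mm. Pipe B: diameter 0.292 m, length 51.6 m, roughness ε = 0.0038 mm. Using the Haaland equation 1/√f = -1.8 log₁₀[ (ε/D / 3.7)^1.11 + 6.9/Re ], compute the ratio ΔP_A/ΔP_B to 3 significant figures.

ΔP_A/ΔP_B ≈ 31.2

Pipe A: V = Q/A = 0.03717/0.02297 = 1.618 m/s; Re = 1.536e+04; ε/D = 0.0135; Haaland → f = 0.04503; ΔP_A = f(L/D)(ρV²/2) = 3.001e+04 Pa.
Pipe B: V = Q/A = 0.03717/0.06697 = 0.555 m/s; Re = 8994; ε/D = 1.3e-05; Haaland → f = 0.03182; ΔP_B = f(L/D)(ρV²/2) = 961.2 Pa.
ΔP_A/ΔP_B = 3.001e+04/961.2 = 31.2.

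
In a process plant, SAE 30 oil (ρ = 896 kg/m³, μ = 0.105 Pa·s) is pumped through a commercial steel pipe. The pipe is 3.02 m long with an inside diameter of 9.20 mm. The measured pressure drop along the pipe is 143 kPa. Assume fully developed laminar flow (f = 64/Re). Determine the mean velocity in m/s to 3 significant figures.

For laminar flow, f = 64/Re with Re = ρVD/μ, so Darcy-Weisbach reduces to ΔP = 32μLV/D². Solving for V: V = ΔP·D²/(32μL) = 1.43e+05·(0.0092)²/(32·0.105·3.02) = 1.193 m/s.
Check: Re = ρVD/μ = 896·1.193·0.0092/0.105 = 93.64 < 2300, so the laminar assumption holds.

V ≈ 1.19 m/s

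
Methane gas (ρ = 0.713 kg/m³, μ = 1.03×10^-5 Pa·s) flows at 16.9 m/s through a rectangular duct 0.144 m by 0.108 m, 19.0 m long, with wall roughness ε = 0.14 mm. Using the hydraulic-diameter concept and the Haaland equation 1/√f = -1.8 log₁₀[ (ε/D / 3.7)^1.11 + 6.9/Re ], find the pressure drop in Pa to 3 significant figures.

ΔP ≈ 342 Pa

Hydraulic diameter D_h = 4A/P = 4·(0.144·0.108)/(2·(0.144+0.108)) = 0.06221/0.504 = 0.1234 m.
Re = ρVD_h/μ = 0.713·16.9·0.1234/1.03e-05 = 1.444e+05.
ε/D_h = 0.00014/0.1234 = 0.00113; Haaland gives 1/√f = -1.8 log₁₀[0.000126+4.78e-05] = 6.768, so f = 0.02183.
ΔP = f(L/D_h)(ρV²/2) = 0.02183·19/0.1234·101.8 = 342.1 Pa.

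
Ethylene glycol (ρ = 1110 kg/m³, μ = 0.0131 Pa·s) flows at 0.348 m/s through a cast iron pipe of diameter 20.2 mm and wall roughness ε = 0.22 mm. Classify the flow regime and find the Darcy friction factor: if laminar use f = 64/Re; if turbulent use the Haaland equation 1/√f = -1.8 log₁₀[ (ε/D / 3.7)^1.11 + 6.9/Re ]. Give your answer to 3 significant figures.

Re = ρVD/μ = 1110·0.348·0.0202/0.0131 = 595.6.
Re < 2300 → laminar, so f = 64/Re = 0.1074 (roughness is irrelevant in laminar flow).

f ≈ 0.107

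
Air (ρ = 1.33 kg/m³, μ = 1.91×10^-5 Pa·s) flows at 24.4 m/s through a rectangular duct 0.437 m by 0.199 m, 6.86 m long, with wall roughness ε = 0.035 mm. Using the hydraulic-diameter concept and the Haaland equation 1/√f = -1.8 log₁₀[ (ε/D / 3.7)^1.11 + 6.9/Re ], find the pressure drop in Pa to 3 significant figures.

ΔP ≈ 146 Pa

Hydraulic diameter D_h = 4A/P = 4·(0.437·0.199)/(2·(0.437+0.199)) = 0.3479/1.272 = 0.2735 m.
Re = ρVD_h/μ = 1.33·24.4·0.2735/1.91e-05 = 4.646e+05.
ε/D_h = 3.5e-05/0.2735 = 0.000128; Haaland gives 1/√f = -1.8 log₁₀[1.12e-05+1.49e-05] = 8.252, so f = 0.01468.
ΔP = f(L/D_h)(ρV²/2) = 0.01468·6.86/0.2735·395.9 = 145.8 Pa.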